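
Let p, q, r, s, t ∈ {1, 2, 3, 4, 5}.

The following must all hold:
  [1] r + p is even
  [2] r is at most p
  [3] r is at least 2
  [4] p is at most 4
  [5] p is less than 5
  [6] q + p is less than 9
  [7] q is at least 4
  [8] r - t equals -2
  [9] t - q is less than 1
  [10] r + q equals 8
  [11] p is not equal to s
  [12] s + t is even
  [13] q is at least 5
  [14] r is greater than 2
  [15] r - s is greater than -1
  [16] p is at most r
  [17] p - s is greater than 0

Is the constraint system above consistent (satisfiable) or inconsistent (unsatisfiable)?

Satisfiable

Try p = 3, q = 5, r = 3, s = 1, t = 5.
Check constraint 6: q + p = 8; constraint 8: r - t = -2. The remaining constraints are straightforward to verify.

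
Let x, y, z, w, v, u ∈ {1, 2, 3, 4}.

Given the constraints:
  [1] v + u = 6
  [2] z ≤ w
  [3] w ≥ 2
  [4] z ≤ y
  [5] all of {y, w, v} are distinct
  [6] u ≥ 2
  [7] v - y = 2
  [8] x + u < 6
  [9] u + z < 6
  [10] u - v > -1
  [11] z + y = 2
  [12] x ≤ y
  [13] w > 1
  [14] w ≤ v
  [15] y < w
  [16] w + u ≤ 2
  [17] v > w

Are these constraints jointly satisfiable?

Unsatisfiable

From constraint 3: w ≥ 2. From constraint 6: u ≥ 2. Hence w + u ≥ 4. But constraint 16 requires w + u ≤ 2, and 2 < 4. Contradiction.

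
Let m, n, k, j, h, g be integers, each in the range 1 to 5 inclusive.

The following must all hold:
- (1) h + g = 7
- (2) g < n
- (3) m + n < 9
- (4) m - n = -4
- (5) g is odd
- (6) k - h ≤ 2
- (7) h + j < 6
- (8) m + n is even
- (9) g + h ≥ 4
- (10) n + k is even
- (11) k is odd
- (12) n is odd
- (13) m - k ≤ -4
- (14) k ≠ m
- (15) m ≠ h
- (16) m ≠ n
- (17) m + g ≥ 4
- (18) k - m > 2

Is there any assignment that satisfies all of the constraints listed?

One satisfying assignment is m = 1, n = 5, k = 5, j = 1, h = 4, g = 3.
For the less obvious constraints — constraint 1: h + g = 7; constraint 3: m + n = 6 — and the others hold by inspection.

Satisfiable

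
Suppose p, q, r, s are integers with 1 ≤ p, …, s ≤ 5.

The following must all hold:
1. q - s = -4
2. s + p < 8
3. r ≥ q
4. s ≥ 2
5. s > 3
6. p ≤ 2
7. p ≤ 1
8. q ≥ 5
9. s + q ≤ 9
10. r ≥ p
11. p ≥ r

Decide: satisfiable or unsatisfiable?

Unsatisfiable

From constraints 3 and 8: r ≥ q and q ≥ 5, so r ≥ 5. From constraints 7 and 11: r ≤ p and p ≤ 1, so r ≤ 1. But 1 < 5, so no value of r works.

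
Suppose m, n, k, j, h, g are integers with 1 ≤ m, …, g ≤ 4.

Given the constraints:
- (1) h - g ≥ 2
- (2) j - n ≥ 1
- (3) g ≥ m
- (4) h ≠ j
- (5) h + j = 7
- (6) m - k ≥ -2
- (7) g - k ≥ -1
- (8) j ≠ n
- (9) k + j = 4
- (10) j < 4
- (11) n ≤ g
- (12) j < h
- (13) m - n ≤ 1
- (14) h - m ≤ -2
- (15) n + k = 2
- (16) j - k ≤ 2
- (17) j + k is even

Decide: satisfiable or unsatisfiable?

Unsatisfiable

Constraints 1, 2, 7, 13, 14, and 16 give g − k ≥ -1, k − j ≥ -2, j − n ≥ 1, n − m ≥ -1, m − h ≥ 2, h − g ≥ 2.
Adding all 6 inequalities: the left sides telescope to 0, and the right sides sum to (-1) + (-2) + 1 + (-1) + 2 + 2 = 1. So 0 ≥ 1, which is false.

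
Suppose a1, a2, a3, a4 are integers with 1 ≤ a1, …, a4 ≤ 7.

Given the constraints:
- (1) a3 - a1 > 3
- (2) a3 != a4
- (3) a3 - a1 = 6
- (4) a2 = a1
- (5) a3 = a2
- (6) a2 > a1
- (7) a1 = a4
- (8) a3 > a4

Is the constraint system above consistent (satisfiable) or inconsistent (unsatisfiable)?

From constraints 4, 5, and 7, a3 = a2 = a1 = a4, so a3 = a4. But constraint 2 says a3 ≠ a4. Contradiction.

Unsatisfiable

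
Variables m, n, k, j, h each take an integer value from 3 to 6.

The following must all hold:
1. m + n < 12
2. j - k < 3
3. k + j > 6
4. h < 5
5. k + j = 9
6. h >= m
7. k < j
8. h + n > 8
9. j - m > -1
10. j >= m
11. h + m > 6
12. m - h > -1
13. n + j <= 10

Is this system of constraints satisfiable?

Try m = 4, n = 5, k = 4, j = 5, h = 4.
Check constraint 1: m + n = 9; constraint 2: j - k = 1; constraint 3: k + j = 9. The remaining constraints are straightforward to verify.

Satisfiable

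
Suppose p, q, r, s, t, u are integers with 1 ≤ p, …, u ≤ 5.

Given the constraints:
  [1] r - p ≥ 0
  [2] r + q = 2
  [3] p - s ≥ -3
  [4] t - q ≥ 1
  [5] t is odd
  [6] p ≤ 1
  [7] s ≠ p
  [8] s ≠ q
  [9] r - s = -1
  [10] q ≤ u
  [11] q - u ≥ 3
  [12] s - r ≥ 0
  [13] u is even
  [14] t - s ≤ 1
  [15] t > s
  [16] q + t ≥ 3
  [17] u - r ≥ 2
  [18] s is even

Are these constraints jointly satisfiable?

Constraints 1, 3, 4, 11, 14, and 17 give p − s ≥ -3, s − t ≥ -1, t − q ≥ 1, q − u ≥ 3, u − r ≥ 2, r − p ≥ 0.
Adding all 6 inequalities: the left sides telescope to 0, and the right sides sum to (-3) + (-1) + 1 + 3 + 2 + 0 = 2. So 0 ≥ 2, which is false.

Unsatisfiable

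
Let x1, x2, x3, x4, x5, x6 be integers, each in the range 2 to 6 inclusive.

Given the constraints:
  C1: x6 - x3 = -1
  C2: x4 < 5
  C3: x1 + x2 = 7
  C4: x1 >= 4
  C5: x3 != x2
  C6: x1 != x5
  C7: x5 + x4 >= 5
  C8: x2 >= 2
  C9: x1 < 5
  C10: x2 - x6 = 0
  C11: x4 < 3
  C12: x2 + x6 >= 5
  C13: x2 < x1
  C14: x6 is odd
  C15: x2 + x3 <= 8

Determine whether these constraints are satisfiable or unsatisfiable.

Take x1 = 4, x2 = 3, x3 = 4, x4 = 2, x5 = 5, x6 = 3. Then constraint 1: x6 - x3 = -1; constraint 3: x1 + x2 = 7; constraint 7: x5 + x4 = 7, and every other listed constraint is also met.

Satisfiable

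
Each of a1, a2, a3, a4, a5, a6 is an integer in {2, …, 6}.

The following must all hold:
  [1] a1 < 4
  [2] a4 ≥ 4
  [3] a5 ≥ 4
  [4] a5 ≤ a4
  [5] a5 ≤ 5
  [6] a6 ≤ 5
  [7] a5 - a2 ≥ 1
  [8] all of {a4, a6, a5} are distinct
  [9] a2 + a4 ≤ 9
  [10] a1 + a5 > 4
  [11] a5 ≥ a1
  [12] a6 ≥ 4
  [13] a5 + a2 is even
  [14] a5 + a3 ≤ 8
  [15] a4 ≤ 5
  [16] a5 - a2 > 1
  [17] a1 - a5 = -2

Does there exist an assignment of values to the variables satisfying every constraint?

Unsatisfiable

Constraints 2, 3, 5, 6, 12, and 15 confine each of a4, a6, a5 to the 2 values {4, 5}.
Constraint 8 requires all 3 of them to be distinct, but only 2 values are available — impossible by the pigeonhole principle.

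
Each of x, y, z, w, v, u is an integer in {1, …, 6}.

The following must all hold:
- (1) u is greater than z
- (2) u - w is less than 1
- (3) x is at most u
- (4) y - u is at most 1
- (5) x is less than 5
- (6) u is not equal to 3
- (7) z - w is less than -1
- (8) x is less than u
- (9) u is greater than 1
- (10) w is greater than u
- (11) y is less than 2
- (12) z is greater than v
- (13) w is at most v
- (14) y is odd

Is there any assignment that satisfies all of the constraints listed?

Unsatisfiable

Constraints 1, 10, 12, and 13 give w ≤ v, v < z, z < u, u < w. Chaining: w ≤ v < z < u < w, which forces w < w — impossible.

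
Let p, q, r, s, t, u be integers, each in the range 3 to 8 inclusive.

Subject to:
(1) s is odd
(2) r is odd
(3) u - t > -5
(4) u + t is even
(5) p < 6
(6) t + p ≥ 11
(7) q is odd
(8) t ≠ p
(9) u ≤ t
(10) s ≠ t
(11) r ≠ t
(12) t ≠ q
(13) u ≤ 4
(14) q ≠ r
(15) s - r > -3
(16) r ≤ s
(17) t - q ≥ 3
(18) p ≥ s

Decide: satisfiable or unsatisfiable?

Setting (p, q, r, s, t, u) = (5, 3, 5, 5, 8, 4) satisfies everything: constraint 3: u - t = -4; constraint 6: t + p = 13, and the others follow.

Satisfiable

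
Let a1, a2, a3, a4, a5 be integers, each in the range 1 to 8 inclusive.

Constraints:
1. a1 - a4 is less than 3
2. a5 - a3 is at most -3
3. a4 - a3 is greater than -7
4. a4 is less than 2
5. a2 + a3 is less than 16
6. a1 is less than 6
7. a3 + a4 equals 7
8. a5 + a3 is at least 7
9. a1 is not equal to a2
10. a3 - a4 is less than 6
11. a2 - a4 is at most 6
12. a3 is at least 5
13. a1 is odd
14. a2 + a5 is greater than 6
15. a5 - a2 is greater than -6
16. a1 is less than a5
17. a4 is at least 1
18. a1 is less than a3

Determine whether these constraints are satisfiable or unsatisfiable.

Satisfiable

One satisfying assignment is a1 = 1, a2 = 7, a3 = 6, a4 = 1, a5 = 2.
For the less obvious constraints — constraint 1: a1 - a4 = 0; constraint 2: a5 - a3 = -4; constraint 3: a4 - a3 = -5 — and the others hold by inspection.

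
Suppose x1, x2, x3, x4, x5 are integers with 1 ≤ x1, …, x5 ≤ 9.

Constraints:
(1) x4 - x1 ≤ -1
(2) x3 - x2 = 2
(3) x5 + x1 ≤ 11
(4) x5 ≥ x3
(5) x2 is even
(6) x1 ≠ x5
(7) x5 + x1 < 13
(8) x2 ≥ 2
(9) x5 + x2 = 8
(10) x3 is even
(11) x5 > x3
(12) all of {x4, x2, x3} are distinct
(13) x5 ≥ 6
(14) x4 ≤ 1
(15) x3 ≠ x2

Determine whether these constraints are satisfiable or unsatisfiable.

Take x1 = 4, x2 = 2, x3 = 4, x4 = 1, x5 = 6. Then constraint 1: x4 - x1 = -3; constraint 2: x3 - x2 = 2; constraint 3: x5 + x1 = 10, and every other listed constraint is also met.

Satisfiable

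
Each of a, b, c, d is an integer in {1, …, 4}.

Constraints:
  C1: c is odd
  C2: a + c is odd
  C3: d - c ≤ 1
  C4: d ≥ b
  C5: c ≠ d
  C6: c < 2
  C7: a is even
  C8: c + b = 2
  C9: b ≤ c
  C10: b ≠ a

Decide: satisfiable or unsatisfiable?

The assignment a = 4, b = 1, c = 1, d = 2 works:
  constraint 3 holds since d - c = 1.
  constraint 8 holds since c + b = 2.
The rest check out directly.

Satisfiable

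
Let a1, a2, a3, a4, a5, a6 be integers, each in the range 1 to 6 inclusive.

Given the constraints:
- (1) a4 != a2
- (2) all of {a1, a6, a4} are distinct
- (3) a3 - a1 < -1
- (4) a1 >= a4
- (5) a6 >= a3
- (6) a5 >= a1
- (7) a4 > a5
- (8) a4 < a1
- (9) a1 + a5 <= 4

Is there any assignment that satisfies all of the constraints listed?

Constraints 6, 7, and 8 give a1 ≤ a5, a5 < a4, a4 < a1. Chaining: a1 ≤ a5 < a4 < a1, which forces a1 < a1 — impossible.

Unsatisfiable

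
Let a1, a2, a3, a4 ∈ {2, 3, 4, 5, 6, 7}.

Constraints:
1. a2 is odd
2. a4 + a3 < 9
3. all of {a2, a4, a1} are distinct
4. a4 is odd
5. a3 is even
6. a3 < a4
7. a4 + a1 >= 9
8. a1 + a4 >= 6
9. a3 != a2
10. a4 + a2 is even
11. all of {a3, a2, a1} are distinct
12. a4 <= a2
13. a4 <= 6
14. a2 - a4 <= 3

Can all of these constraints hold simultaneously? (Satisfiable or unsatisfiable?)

Satisfiable

One satisfying assignment is a1 = 4, a2 = 7, a3 = 2, a4 = 5.
For the less obvious constraints — constraint 2: a4 + a3 = 7; constraint 7: a4 + a1 = 9 — and the others hold by inspection.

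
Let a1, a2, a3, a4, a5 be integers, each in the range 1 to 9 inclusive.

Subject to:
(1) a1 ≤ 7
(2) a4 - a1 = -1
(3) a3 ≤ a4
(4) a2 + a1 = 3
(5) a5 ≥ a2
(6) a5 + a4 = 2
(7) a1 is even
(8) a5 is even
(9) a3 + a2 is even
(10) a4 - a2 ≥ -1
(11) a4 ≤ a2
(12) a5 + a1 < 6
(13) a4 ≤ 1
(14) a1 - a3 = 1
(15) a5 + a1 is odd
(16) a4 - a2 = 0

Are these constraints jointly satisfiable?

Constraint 8 makes a5 even and constraint 7 makes a1 even, so a5 + a1 must be even. Constraint 15 says a5 + a1 is odd — contradiction.

Unsatisfiable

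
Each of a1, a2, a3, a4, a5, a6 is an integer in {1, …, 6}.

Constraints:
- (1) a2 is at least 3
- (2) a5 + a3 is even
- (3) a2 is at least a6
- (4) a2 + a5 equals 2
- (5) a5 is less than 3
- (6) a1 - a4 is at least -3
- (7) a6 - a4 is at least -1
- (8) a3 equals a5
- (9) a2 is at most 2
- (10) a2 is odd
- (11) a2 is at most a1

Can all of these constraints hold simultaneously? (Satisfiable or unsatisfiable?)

Unsatisfiable

From constraint 1: a2 ≥ 3. From constraint 9: a2 ≤ 2. But 2 < 3, so no value of a2 works.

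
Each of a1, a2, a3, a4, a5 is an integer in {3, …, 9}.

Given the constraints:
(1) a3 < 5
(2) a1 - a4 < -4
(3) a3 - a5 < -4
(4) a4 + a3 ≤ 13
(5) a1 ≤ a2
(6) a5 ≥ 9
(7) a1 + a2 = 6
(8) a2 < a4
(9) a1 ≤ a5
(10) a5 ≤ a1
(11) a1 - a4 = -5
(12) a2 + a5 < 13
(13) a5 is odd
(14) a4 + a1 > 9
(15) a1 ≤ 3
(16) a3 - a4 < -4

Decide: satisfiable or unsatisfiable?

Unsatisfiable

From constraints 6 and 10: a1 ≥ a5 and a5 ≥ 9, so a1 ≥ 9. From constraint 15: a1 ≤ 3. But 3 < 9, so no value of a1 works.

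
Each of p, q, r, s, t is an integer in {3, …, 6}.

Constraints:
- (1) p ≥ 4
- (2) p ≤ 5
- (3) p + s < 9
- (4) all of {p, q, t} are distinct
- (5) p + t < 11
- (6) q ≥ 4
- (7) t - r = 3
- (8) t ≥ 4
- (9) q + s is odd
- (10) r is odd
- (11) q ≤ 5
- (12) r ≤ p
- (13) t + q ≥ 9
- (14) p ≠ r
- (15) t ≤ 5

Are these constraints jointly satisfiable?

Constraints 1, 2, 6, 8, 11, and 15 confine each of p, q, t to the 2 values {4, 5}.
Constraint 4 requires all 3 of them to be distinct, but only 2 values are available — impossible by the pigeonhole principle.

Unsatisfiable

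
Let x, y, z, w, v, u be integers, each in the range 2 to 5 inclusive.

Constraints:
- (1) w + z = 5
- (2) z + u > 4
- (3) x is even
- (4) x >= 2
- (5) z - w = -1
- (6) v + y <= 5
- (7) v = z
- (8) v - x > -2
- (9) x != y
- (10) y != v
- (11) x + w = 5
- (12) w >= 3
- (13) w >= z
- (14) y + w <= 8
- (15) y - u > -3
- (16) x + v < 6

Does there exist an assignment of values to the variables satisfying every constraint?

Setting (x, y, z, w, v, u) = (2, 3, 2, 3, 2, 4) satisfies everything: constraint 1: w + z = 5; constraint 2: z + u = 6, and the others follow.

Satisfiable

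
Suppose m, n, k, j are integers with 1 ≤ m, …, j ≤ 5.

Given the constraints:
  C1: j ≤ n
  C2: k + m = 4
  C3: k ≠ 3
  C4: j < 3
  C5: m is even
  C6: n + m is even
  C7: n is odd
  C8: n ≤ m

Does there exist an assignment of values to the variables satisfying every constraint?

Constraint 7 makes n odd and constraint 5 makes m even, so n + m must be odd. Constraint 6 says n + m is even — contradiction.

Unsatisfiable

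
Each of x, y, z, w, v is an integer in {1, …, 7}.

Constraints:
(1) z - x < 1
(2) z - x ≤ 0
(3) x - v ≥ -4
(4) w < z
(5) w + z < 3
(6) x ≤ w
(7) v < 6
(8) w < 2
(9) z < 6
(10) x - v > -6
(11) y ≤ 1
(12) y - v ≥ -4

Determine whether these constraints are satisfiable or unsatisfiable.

Constraints 2, 4, and 6 give z ≤ x, x ≤ w, w < z. Chaining: z ≤ x ≤ w < z, which forces z < z — impossible.

Unsatisfiable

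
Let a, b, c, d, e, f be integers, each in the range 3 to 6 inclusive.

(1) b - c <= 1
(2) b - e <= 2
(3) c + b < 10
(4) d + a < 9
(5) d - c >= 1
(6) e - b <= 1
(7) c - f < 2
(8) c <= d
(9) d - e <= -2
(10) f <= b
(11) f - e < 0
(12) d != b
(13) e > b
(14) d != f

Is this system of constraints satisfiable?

Constraints 1, 5, 6, and 9 give e − d ≥ 2, d − c ≥ 1, c − b ≥ -1, b − e ≥ -1.
Adding all 4 inequalities: the left sides telescope to 0, and the right sides sum to 2 + 1 + (-1) + (-1) = 1. So 0 ≥ 1, which is false.

Unsatisfiable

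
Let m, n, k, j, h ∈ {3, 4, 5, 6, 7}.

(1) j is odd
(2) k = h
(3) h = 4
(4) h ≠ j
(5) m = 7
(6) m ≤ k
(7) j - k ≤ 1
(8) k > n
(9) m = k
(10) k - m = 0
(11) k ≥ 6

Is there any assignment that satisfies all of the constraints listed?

Constraint 5 fixes m = 7 and constraint 3 fixes h = 4. Constraints 2 and 9 give m = k = h, so m = h. But 7 ≠ 4 — contradiction.

Unsatisfiable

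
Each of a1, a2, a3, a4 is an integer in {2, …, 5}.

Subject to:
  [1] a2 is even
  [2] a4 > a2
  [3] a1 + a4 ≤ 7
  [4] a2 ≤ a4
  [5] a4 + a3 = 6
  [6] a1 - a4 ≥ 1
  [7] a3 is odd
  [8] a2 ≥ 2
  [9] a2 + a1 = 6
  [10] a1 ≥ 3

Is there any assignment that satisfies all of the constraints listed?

Take a1 = 4, a2 = 2, a3 = 3, a4 = 3. Then constraint 3: a1 + a4 = 7; constraint 5: a4 + a3 = 6, and every other listed constraint is also met.

Satisfiable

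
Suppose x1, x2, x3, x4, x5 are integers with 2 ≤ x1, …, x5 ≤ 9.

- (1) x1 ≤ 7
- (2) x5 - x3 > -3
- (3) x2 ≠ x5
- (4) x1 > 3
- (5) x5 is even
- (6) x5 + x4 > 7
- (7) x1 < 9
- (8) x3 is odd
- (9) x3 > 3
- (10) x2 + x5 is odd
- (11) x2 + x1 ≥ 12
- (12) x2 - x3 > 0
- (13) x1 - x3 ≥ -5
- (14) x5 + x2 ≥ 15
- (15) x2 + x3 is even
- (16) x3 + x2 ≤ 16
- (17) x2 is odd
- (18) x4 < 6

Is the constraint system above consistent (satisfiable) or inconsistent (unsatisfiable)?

Satisfiable

Take x1 = 5, x2 = 9, x3 = 7, x4 = 4, x5 = 6. Then constraint 2: x5 - x3 = -1; constraint 6: x5 + x4 = 10, and every other listed constraint is also met.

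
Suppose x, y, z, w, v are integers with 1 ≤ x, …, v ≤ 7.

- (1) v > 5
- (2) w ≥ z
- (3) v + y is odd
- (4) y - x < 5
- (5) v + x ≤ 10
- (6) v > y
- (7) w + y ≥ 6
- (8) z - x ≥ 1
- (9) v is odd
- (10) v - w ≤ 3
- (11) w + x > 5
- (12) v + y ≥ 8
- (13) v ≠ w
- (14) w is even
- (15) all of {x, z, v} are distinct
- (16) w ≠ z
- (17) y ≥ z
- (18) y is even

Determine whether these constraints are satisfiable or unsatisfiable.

Take x = 2, y = 4, z = 3, w = 4, v = 7. Then constraint 4: y - x = 2; constraint 5: v + x = 9, and every other listed constraint is also met.

Satisfiable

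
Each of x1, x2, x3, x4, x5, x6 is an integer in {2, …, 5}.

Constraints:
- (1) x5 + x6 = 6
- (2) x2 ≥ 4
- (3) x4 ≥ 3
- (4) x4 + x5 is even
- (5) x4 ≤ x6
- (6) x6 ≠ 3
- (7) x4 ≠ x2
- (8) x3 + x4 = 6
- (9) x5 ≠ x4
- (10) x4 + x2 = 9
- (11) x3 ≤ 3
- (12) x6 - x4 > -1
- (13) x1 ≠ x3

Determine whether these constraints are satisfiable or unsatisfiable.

Setting (x1, x2, x3, x4, x5, x6) = (4, 5, 2, 4, 2, 4) satisfies everything: constraint 1: x5 + x6 = 6; constraint 8: x3 + x4 = 6, and the others follow.

Satisfiable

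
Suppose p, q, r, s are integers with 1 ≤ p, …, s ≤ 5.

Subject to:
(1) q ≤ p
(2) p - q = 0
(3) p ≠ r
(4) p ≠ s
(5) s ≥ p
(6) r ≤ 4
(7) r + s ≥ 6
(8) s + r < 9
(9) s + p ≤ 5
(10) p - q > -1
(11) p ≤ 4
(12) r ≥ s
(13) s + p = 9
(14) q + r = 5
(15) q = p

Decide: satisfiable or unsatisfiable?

Unsatisfiable

From constraints 6 and 12: s ≤ r ≤ 4. From constraint 11: p ≤ 4. Hence s + p ≤ 8. But constraint 13 requires s + p = 9, and 9 > 8. Contradiction.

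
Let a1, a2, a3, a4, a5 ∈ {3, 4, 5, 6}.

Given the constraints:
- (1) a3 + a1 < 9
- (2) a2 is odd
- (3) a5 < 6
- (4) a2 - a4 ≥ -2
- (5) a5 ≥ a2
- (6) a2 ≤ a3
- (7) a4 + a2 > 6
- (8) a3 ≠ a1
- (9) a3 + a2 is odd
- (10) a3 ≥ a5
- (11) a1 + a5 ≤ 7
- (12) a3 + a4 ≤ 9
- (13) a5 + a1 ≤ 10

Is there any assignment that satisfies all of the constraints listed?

Satisfiable

Take a1 = 3, a2 = 3, a3 = 4, a4 = 4, a5 = 4. Then constraint 1: a3 + a1 = 7; constraint 4: a2 - a4 = -1; constraint 7: a4 + a2 = 7, and every other listed constraint is also met.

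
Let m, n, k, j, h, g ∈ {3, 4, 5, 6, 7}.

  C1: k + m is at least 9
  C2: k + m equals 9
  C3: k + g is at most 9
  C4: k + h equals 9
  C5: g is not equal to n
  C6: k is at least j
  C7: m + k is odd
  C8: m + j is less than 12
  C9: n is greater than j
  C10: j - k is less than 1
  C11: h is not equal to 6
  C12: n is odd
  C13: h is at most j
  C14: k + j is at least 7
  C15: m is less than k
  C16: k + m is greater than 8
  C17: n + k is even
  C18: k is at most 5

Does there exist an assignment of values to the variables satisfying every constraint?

Satisfiable

One satisfying assignment is m = 4, n = 7, k = 5, j = 5, h = 4, g = 3.
For the less obvious constraints — constraint 1: k + m = 9; constraint 2: k + m = 9; constraint 3: k + g = 8 — and the others hold by inspection.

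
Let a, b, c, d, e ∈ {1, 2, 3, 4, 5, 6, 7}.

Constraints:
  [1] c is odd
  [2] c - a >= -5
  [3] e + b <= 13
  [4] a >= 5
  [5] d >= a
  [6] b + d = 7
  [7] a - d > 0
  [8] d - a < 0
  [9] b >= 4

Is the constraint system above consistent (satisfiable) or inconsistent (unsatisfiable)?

Unsatisfiable

From constraint 9: b ≥ 4. From constraints 4 and 5: d ≥ a ≥ 5. Hence b + d ≥ 9. But constraint 6 requires b + d = 7, and 7 < 9. Contradiction.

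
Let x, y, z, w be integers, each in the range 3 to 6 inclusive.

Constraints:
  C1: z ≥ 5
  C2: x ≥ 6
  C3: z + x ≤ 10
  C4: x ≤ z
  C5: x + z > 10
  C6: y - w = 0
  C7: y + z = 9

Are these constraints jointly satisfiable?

From constraint 1: z ≥ 5. From constraint 2: x ≥ 6. Hence z + x ≥ 11. But constraint 3 requires z + x ≤ 10, and 10 < 11. Contradiction.

Unsatisfiable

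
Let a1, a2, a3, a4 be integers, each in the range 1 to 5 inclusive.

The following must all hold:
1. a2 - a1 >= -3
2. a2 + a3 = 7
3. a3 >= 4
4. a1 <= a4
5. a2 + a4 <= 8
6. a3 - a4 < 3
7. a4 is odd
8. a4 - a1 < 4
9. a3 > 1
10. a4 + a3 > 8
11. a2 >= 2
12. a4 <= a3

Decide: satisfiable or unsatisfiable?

Satisfiable

Setting (a1, a2, a3, a4) = (4, 2, 5, 5) satisfies everything: constraint 1: a2 - a1 = -2; constraint 2: a2 + a3 = 7, and the others follow.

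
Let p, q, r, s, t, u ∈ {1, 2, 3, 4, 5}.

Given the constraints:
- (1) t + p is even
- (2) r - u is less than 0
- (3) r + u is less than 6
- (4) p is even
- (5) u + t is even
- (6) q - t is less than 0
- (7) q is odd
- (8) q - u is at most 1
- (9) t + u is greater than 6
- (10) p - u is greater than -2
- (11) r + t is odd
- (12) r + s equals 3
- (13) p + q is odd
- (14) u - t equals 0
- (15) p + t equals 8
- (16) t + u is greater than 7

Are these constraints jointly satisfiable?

Satisfiable

Take p = 4, q = 3, r = 1, s = 2, t = 4, u = 4. Then constraint 2: r - u = -3; constraint 3: r + u = 5; constraint 6: q - t = -1, and every other listed constraint is also met.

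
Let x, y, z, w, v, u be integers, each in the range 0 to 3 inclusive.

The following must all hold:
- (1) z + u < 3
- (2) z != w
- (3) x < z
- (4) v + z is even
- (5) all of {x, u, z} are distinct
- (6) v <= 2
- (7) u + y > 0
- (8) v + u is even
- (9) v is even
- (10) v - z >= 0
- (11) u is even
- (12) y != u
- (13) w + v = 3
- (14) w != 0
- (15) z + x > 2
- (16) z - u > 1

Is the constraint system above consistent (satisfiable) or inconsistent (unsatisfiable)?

The assignment x = 1, y = 1, z = 2, w = 1, v = 2, u = 0 works:
  constraint 1 holds since z + u = 2.
  constraint 7 holds since u + y = 1.
  constraint 10 holds since v - z = 0.
The rest check out directly.

Satisfiable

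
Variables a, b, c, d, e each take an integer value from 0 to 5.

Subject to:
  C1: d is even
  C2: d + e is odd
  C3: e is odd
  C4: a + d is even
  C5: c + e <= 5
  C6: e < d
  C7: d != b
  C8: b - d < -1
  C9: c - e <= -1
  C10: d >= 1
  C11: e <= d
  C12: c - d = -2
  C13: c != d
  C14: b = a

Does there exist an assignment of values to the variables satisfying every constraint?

Satisfiable

One satisfying assignment is a = 0, b = 0, c = 2, d = 4, e = 3.
For the less obvious constraints — constraint 5: c + e = 5; constraint 8: b - d = -4; constraint 9: c - e = -1 — and the others hold by inspection.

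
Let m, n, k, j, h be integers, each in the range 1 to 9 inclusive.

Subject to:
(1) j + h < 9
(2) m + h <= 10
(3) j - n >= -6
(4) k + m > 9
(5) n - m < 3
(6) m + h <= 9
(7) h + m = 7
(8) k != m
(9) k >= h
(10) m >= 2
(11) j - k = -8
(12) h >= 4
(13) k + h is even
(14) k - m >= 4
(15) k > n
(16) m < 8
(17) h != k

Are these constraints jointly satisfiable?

Satisfiable

The assignment m = 2, n = 4, k = 9, j = 1, h = 5 works:
  constraint 1 holds since j + h = 6.
  constraint 2 holds since m + h = 7.
The rest check out directly.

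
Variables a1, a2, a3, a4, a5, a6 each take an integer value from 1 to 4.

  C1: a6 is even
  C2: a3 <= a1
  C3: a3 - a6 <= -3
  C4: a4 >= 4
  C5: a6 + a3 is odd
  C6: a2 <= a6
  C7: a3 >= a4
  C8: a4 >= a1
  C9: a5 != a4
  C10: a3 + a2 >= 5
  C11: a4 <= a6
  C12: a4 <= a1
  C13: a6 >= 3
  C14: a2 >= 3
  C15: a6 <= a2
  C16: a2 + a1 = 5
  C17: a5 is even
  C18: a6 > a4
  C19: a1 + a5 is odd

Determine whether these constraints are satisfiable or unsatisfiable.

Unsatisfiable

From constraints 13 and 15: a2 ≥ a6 ≥ 3. From constraints 4 and 12: a1 ≥ a4 ≥ 4. Hence a2 + a1 ≥ 7. But constraint 16 requires a2 + a1 = 5, and 5 < 7. Contradiction.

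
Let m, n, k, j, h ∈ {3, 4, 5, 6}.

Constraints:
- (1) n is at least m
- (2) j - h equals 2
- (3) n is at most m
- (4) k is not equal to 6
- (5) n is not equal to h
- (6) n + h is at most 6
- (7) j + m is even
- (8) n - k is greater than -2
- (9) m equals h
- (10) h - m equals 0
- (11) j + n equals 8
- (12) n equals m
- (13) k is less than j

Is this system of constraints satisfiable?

From constraints 9 and 12, n = m = h, so n = h. But constraint 5 says n ≠ h. Contradiction.

Unsatisfiable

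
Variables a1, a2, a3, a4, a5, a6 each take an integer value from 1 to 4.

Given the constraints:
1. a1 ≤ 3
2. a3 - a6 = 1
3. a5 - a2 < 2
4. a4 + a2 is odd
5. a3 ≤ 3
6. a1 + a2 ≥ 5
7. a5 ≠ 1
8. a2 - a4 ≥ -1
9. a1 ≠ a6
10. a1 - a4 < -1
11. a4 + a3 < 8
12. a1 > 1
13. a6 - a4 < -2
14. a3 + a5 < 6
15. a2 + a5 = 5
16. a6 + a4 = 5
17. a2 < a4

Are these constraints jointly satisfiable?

The assignment a1 = 2, a2 = 3, a3 = 2, a4 = 4, a5 = 2, a6 = 1 works:
  constraint 2 holds since a3 - a6 = 1.
  constraint 3 holds since a5 - a2 = -1.
  constraint 6 holds since a1 + a2 = 5.
The rest check out directly.

Satisfiable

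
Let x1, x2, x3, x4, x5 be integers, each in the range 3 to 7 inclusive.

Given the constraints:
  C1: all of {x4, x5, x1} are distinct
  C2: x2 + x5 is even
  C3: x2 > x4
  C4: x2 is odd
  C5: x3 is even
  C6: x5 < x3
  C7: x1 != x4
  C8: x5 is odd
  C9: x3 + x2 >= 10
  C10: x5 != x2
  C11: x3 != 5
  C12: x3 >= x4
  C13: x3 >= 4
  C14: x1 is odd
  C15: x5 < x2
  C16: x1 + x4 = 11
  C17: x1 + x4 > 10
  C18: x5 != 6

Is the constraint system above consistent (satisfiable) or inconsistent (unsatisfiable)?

Take x1 = 7, x2 = 7, x3 = 4, x4 = 4, x5 = 3. Then constraint 9: x3 + x2 = 11; constraint 16: x1 + x4 = 11, and every other listed constraint is also met.

Satisfiable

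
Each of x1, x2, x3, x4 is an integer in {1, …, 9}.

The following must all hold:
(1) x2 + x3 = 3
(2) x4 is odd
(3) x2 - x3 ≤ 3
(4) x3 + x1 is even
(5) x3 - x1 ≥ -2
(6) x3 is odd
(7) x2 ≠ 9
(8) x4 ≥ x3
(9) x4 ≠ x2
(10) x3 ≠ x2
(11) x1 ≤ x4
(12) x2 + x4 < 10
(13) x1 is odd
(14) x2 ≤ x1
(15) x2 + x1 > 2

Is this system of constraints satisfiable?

Satisfiable

Take x1 = 3, x2 = 2, x3 = 1, x4 = 5. Then constraint 1: x2 + x3 = 3; constraint 3: x2 - x3 = 1; constraint 5: x3 - x1 = -2, and every other listed constraint is also met.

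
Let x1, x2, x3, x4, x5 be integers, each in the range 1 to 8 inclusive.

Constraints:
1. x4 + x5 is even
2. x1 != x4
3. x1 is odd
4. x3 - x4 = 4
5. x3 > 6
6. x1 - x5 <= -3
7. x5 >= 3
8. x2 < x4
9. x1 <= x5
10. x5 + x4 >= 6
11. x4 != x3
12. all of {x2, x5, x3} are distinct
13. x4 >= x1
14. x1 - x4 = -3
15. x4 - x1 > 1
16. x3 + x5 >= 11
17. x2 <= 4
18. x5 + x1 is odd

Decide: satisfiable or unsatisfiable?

Take x1 = 1, x2 = 2, x3 = 8, x4 = 4, x5 = 4. Then constraint 4: x3 - x4 = 4; constraint 6: x1 - x5 = -3, and every other listed constraint is also met.

Satisfiable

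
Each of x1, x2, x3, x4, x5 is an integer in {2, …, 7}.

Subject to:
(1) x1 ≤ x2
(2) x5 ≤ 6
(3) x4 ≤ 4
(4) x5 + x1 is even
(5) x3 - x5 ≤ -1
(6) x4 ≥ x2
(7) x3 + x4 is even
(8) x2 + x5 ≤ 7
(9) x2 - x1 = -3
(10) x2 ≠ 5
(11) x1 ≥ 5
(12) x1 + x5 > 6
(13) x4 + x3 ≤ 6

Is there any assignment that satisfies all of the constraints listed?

Unsatisfiable

From constraints 1 and 11: x2 ≥ x1 and x1 ≥ 5, so x2 ≥ 5. From constraints 3 and 6: x2 ≤ x4 and x4 ≤ 4, so x2 ≤ 4. But 4 < 5, so no value of x2 works.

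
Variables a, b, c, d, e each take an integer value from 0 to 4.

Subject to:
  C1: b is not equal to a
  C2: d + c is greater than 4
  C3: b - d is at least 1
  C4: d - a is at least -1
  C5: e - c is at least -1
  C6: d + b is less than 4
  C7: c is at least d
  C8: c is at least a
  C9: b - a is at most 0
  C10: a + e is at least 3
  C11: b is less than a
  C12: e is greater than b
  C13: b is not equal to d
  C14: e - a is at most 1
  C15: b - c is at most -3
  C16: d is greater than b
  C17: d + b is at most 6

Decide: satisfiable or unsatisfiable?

Constraints 3, 4, 5, 14, and 15 give d − a ≥ -1, a − e ≥ -1, e − c ≥ -1, c − b ≥ 3, b − d ≥ 1.
Adding all 5 inequalities: the left sides telescope to 0, and the right sides sum to (-1) + (-1) + (-1) + 3 + 1 = 1. So 0 ≥ 1, which is false.

Unsatisfiable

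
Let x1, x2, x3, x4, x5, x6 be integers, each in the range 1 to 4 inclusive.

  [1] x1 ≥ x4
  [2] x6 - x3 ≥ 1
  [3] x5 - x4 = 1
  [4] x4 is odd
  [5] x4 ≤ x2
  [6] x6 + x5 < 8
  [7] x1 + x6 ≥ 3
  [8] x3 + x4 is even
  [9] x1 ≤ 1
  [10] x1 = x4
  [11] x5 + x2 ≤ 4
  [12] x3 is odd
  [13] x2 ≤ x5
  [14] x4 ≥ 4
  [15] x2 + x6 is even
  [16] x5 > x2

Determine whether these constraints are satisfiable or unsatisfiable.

From constraint 14: x4 ≥ 4. From constraints 1 and 9: x4 ≤ x1 and x1 ≤ 1, so x4 ≤ 1. But 1 < 4, so no value of x4 works.

Unsatisfiable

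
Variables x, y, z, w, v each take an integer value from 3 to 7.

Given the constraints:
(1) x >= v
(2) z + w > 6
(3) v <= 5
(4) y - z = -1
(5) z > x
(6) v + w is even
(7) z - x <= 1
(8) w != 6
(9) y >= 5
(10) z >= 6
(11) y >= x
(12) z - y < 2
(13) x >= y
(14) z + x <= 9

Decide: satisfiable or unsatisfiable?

Unsatisfiable

From constraint 10: z ≥ 6. From constraints 9 and 13: x ≥ y ≥ 5. Hence z + x ≥ 11. But constraint 14 requires z + x ≤ 9, and 9 < 11. Contradiction.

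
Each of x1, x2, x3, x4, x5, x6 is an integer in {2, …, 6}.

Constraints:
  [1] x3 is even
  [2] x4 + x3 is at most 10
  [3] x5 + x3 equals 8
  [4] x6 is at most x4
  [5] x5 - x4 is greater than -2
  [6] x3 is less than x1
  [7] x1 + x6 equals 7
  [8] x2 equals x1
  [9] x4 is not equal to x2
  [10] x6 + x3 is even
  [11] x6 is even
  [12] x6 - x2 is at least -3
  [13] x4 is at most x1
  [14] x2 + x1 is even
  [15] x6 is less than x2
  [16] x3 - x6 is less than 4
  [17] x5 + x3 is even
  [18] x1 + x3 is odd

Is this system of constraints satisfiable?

Satisfiable

Setting (x1, x2, x3, x4, x5, x6) = (5, 5, 4, 3, 4, 2) satisfies everything: constraint 2: x4 + x3 = 7; constraint 3: x5 + x3 = 8, and the others follow.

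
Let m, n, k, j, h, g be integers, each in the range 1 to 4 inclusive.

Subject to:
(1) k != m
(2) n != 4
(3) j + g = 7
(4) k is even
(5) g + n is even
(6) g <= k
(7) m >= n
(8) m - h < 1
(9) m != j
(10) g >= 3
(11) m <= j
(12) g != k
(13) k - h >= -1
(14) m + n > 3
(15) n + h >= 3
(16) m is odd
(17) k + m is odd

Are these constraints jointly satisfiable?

Satisfiable

One satisfying assignment is m = 3, n = 1, k = 4, j = 4, h = 4, g = 3.
For the less obvious constraints — constraint 3: j + g = 7; constraint 8: m - h = -1; constraint 13: k - h = 0 — and the others hold by inspection.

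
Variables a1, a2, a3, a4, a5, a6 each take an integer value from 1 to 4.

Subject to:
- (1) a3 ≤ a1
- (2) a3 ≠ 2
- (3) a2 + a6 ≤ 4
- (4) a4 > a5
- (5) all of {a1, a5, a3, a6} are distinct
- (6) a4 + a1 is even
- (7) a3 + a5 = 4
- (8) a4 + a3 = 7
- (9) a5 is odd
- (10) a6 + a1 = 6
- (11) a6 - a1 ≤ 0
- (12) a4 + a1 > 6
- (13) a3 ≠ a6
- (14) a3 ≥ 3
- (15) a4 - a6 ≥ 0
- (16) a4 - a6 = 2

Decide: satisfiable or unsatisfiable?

Take a1 = 4, a2 = 1, a3 = 3, a4 = 4, a5 = 1, a6 = 2. Then constraint 3: a2 + a6 = 3; constraint 7: a3 + a5 = 4; constraint 8: a4 + a3 = 7, and every other listed constraint is also met.

Satisfiable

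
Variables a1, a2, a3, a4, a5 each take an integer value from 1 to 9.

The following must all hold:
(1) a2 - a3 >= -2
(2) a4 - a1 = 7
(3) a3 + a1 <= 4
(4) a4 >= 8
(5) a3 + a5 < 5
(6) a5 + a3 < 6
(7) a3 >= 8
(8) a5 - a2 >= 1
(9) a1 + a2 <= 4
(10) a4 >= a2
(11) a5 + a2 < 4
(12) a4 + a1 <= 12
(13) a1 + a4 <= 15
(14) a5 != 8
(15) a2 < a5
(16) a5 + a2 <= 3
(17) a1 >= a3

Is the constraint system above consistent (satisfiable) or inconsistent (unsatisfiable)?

From constraints 7 and 17: a1 ≥ a3 ≥ 8. From constraint 4: a4 ≥ 8. Hence a1 + a4 ≥ 16. But constraint 13 requires a1 + a4 ≤ 15, and 15 < 16. Contradiction.

Unsatisfiable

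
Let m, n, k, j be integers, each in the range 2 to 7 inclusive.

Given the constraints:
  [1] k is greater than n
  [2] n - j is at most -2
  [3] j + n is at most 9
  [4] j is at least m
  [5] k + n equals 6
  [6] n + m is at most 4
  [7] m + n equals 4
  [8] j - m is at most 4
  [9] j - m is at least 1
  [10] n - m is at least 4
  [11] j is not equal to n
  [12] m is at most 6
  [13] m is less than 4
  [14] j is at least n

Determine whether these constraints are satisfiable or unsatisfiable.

Unsatisfiable

Constraints 2, 8, and 10 give m − j ≥ -4, j − n ≥ 2, n − m ≥ 4.
Adding all 3 inequalities: the left sides telescope to 0, and the right sides sum to (-4) + 2 + 4 = 2. So 0 ≥ 2, which is false.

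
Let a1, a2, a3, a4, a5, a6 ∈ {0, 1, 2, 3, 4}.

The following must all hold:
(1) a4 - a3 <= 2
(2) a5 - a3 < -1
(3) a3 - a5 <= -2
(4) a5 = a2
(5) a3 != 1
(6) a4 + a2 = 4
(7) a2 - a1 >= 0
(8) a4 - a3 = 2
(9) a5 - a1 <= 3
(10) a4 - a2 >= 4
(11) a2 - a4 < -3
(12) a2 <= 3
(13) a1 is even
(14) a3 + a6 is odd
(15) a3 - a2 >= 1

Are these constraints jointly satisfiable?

Constraints 1, 3, 7, 9, and 10 give a2 − a1 ≥ 0, a1 − a5 ≥ -3, a5 − a3 ≥ 2, a3 − a4 ≥ -2, a4 − a2 ≥ 4.
Adding all 5 inequalities: the left sides telescope to 0, and the right sides sum to 0 + (-3) + 2 + (-2) + 4 = 1. So 0 ≥ 1, which is false.

Unsatisfiable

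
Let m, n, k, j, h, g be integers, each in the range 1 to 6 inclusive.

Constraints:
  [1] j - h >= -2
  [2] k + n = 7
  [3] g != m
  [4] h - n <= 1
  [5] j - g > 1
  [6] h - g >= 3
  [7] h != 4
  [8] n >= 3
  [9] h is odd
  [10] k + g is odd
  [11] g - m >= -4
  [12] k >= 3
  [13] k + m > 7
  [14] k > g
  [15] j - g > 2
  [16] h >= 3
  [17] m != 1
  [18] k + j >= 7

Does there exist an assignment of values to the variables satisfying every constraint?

Satisfiable

The assignment m = 6, n = 4, k = 3, j = 6, h = 5, g = 2 works:
  constraint 1 holds since j - h = 1.
  constraint 2 holds since k + n = 7.
  constraint 4 holds since h - n = 1.
The rest check out directly.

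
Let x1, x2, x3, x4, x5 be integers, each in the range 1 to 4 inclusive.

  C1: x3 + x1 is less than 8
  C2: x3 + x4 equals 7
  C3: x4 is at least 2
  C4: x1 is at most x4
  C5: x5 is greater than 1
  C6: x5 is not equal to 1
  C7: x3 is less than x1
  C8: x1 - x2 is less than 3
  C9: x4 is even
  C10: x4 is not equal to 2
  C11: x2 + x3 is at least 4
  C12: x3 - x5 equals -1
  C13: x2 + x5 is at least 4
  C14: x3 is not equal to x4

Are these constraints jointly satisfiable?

Satisfiable

The assignment x1 = 4, x2 = 3, x3 = 3, x4 = 4, x5 = 4 works:
  constraint 1 holds since x3 + x1 = 7.
  constraint 2 holds since x3 + x4 = 7.
  constraint 8 holds since x1 - x2 = 1.
The rest check out directly.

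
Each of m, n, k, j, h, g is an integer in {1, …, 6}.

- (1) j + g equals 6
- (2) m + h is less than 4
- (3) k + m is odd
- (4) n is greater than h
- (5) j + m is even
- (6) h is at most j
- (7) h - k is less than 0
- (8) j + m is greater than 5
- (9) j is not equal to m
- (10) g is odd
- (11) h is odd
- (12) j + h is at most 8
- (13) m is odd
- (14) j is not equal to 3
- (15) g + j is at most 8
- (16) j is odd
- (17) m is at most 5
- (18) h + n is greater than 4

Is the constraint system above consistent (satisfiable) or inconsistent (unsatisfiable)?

Satisfiable

Try m = 1, n = 6, k = 4, j = 5, h = 1, g = 1.
Check constraint 1: j + g = 6; constraint 2: m + h = 2. The remaining constraints are straightforward to verify.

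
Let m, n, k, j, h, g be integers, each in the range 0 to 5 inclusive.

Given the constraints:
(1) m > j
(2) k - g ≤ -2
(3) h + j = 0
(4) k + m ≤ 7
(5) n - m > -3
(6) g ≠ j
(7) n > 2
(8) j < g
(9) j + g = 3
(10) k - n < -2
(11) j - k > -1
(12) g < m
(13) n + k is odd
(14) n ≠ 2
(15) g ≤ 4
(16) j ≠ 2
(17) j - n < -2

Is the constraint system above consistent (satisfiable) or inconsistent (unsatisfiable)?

The assignment m = 5, n = 5, k = 0, j = 0, h = 0, g = 3 works:
  constraint 2 holds since k - g = -3.
  constraint 3 holds since h + j = 0.
The rest check out directly.

Satisfiable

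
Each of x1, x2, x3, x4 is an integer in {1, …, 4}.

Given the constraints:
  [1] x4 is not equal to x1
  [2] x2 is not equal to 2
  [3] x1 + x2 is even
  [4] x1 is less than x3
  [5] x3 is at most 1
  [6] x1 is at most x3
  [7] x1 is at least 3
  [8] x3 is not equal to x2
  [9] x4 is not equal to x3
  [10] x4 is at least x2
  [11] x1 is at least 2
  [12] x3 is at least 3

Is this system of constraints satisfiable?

Unsatisfiable

From constraint 7: x1 ≥ 3. From constraints 5 and 6: x1 ≤ x3 and x3 ≤ 1, so x1 ≤ 1. But 1 < 3, so no value of x1 works.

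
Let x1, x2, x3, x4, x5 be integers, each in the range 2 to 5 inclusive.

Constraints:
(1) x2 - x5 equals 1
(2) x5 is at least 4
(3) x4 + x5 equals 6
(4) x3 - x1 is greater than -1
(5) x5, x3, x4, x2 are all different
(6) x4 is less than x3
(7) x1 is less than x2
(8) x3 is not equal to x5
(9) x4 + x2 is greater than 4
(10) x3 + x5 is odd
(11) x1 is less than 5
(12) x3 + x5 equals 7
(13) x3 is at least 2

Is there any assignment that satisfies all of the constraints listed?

Setting (x1, x2, x3, x4, x5) = (3, 5, 3, 2, 4) satisfies everything: constraint 1: x2 - x5 = 1; constraint 3: x4 + x5 = 6; constraint 4: x3 - x1 = 0, and the others follow.

Satisfiable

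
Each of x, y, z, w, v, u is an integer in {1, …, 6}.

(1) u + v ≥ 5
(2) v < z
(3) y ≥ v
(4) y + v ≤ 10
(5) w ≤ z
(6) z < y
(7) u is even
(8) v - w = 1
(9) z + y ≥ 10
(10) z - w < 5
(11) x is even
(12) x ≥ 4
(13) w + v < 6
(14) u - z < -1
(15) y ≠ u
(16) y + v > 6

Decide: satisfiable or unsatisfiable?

The assignment x = 6, y = 6, z = 4, w = 2, v = 3, u = 2 works:
  constraint 1 holds since u + v = 5.
  constraint 4 holds since y + v = 9.
The rest check out directly.

Satisfiable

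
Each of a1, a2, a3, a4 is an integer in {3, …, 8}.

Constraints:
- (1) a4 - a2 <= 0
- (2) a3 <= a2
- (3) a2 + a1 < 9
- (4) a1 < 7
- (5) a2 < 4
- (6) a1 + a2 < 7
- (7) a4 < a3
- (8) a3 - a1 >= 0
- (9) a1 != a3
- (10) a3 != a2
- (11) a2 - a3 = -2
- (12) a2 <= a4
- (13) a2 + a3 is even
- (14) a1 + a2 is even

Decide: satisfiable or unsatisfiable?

Unsatisfiable

Constraints 2, 7, and 12 give a4 < a3, a3 ≤ a2, a2 ≤ a4. Chaining: a4 < a3 ≤ a2 ≤ a4, which forces a4 < a4 — impossible.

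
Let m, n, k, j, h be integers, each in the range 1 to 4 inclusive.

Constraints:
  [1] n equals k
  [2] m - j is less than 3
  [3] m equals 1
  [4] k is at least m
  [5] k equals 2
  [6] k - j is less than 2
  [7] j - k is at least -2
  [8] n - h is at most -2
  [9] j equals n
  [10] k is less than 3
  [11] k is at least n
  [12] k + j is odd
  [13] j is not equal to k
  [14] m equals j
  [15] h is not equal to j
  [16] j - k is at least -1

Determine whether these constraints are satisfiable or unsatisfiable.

Unsatisfiable

Constraint 3 fixes m = 1 and constraint 5 fixes k = 2. Constraints 1, 9, and 14 give m = j = n = k, so m = k. But 1 ≠ 2 — contradiction.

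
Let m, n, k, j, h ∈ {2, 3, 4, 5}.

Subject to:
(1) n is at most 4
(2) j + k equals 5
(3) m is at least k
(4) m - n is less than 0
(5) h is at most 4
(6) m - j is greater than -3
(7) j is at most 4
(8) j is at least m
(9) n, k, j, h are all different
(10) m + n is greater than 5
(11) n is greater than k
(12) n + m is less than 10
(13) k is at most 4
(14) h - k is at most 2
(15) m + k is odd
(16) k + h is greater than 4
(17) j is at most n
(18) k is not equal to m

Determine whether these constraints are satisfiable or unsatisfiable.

Unsatisfiable

Constraints 1, 5, 7, and 13 confine each of n, k, j, h to the 3 values {2, …, 4} (the domain already gives each ≥ 2).
Constraint 9 requires all 4 of them to be distinct, but only 3 values are available — impossible by the pigeonhole principle.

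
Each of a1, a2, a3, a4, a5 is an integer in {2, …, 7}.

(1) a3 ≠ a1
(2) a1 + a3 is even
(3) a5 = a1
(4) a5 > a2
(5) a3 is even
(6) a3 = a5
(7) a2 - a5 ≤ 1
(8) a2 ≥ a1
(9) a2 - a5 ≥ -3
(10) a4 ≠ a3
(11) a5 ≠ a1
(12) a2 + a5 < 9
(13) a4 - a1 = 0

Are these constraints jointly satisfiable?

Unsatisfiable

From constraints 3 and 6, a3 = a5 = a1, so a3 = a1. But constraint 1 says a3 ≠ a1. Contradiction.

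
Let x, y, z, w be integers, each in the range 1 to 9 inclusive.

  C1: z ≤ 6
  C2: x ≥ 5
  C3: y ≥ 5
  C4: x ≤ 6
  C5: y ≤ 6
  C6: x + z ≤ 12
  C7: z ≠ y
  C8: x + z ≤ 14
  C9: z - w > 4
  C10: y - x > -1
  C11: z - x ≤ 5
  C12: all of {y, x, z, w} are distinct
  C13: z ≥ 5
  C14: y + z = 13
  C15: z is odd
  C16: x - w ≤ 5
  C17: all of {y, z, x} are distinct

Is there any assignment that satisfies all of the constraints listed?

Unsatisfiable

Constraints 1, 2, 3, 4, 5, and 13 confine each of y, z, x to the 2 values {5, 6}.
Constraint 17 requires all 3 of them to be distinct, but only 2 values are available — impossible by the pigeonhole principle.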